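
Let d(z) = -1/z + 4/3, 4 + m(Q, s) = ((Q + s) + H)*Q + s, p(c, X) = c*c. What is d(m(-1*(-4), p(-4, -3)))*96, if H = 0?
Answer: 2920/23 ≈ 126.96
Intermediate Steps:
p(c, X) = c**2
m(Q, s) = -4 + s + Q*(Q + s) (m(Q, s) = -4 + (((Q + s) + 0)*Q + s) = -4 + ((Q + s)*Q + s) = -4 + (Q*(Q + s) + s) = -4 + (s + Q*(Q + s)) = -4 + s + Q*(Q + s))
d(z) = 4/3 - 1/z (d(z) = -1/z + 4*(1/3) = -1/z + 4/3 = 4/3 - 1/z)
d(m(-1*(-4), p(-4, -3)))*96 = (4/3 - 1/(-4 + (-4)**2 + (-1*(-4))**2 - 1*(-4)*(-4)**2))*96 = (4/3 - 1/(-4 + 16 + 4**2 + 4*16))*96 = (4/3 - 1/(-4 + 16 + 16 + 64))*96 = (4/3 - 1/92)*96 = (365/276)*96 = 2920/23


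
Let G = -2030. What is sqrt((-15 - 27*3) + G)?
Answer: I*sqrt(2126) ≈ 46.109*I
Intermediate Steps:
sqrt((-15 - 27*3) + G) = sqrt((-15 - 27*3) - 2030) = sqrt((-15 - 81) - 2030) = sqrt(-96 - 2030) = sqrt(-2126) = I*sqrt(2126)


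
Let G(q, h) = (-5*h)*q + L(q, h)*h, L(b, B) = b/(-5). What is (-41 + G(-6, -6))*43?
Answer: -49063/5 ≈ -9812.6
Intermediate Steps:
L(b, B) = -b/5 (L(b, B) = b*(-⅕) = -b/5)
G(q, h) = -26*h*q/5 (G(q, h) = (-5*h)*q + (-q/5)*h = -5*h*q - h*q/5 = -26*h*q/5)
(-41 + G(-6, -6))*43 = (-41 - 26/5*(-6)*(-6))*43 = (-41 - 936/5)*43 = -1141/5*43 = -49063/5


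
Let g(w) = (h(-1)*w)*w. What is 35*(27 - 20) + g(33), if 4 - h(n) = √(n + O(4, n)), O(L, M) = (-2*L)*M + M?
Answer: 4601 - 1089*√6 ≈ 1933.5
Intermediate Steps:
O(L, M) = M - 2*L*M (O(L, M) = -2*L*M + M = M - 2*L*M)
h(n) = 4 - √6*√(-n) (h(n) = 4 - √(n + n*(1 - 2*4)) = 4 - √(n + n*(1 - 8)) = 4 - √(n + n*(-7)) = 4 - √(n - 7*n) = 4 - √(-6*n) = 4 - √6*√(-n))
g(w) = w²*(4 - √6) (g(w) = ((4 - √6*√(-1*(-1)))*w)*w = ((4 - √6*√1)*w)*w = ((4 - 1*√6*1)*w)*w = ((4 - √6)*w)*w = (w*(4 - √6))*w = w²*(4 - √6))
35*(27 - 20) + g(33) = 35*(27 - 20) + 33²*(4 - √6) = 35*7 + 1089*(4 - √6) = 245 + (4356 - 1089*√6) = 4601 - 1089*√6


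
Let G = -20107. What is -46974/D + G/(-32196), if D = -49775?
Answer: 2513200829/1602555900 ≈ 1.5682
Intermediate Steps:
-46974/D + G/(-32196) = -46974/(-49775) - 20107/(-32196) = -46974*(-1/49775) - 20107*(-1/32196) = 46974/49775 + 20107/32196 = 2513200829/1602555900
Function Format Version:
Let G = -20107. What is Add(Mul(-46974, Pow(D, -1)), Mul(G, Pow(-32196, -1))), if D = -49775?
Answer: Rational(2513200829, 1602555900) ≈ 1.5682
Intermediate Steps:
Add(Mul(-46974, Pow(D, -1)), Mul(G, Pow(-32196, -1))) = Add(Mul(-46974, Pow(-49775, -1)), Mul(-20107, Pow(-32196, -1))) = Add(Mul(-46974, Rational(-1, 49775)), Mul(-20107, Rational(-1, 32196))) = Add(Rational(46974, 49775), Rational(20107, 32196)) = Rational(2513200829, 1602555900)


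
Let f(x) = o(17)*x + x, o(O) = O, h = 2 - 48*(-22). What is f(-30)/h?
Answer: -270/529 ≈ -0.51040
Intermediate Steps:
h = 1058 (h = 2 + 1056 = 1058)
f(x) = 18*x (f(x) = 17*x + x = 18*x)
f(-30)/h = (18*(-30))/1058 = -540*1/1058 = -270/529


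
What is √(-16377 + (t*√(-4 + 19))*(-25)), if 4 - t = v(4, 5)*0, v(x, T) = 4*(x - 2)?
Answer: √(-16377 - 100*√15) ≈ 129.48*I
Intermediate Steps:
v(x, T) = -8 + 4*x (v(x, T) = 4*(-2 + x) = -8 + 4*x)
t = 4 (t = 4 - (-8 + 4*4)*0 = 4 - (-8 + 16)*0 = 4 - 8*0 = 4 - 1*0 = 4 + 0 = 4)
√(-16377 + (t*√(-4 + 19))*(-25)) = √(-16377 + (4*√(-4 + 19))*(-25)) = √(-16377 + (4*√15)*(-25)) = √(-16377 - 100*√15)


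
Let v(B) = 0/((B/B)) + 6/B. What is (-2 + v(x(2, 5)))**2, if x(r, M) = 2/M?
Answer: 169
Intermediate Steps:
v(B) = 6/B (v(B) = 0/1 + 6/B = 0*1 + 6/B = 0 + 6/B = 6/B)
(-2 + v(x(2, 5)))**2 = (-2 + 6/((2/5)))**2 = (-2 + 6/((2*(1/5))))**2 = (-2 + 6/(2/5))**2 = (-2 + 6*(5/2))**2 = (-2 + 15)**2 = 13**2 = 169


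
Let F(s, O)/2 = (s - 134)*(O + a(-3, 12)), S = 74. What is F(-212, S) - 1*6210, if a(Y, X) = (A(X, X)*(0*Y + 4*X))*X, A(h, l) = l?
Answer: -4840522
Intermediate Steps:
a(Y, X) = 4*X³ (a(Y, X) = (X*(0*Y + 4*X))*X = (X*(0 + 4*X))*X = (X*(4*X))*X = (4*X²)*X = 4*X³)
F(s, O) = 2*(-134 + s)*(6912 + O) (F(s, O) = 2*((s - 134)*(O + 4*12³)) = 2*((-134 + s)*(O + 4*1728)) = 2*((-134 + s)*(O + 6912)) = 2*((-134 + s)*(6912 + O)) = 2*(-134 + s)*(6912 + O))
F(-212, S) - 1*6210 = (-1852416 - 268*74 + 13824*(-212) + 2*74*(-212)) - 1*6210 = (-1852416 - 19832 - 2930688 - 31376) - 6210 = -4834312 - 6210 = -4840522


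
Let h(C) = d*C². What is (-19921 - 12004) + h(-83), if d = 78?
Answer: 505417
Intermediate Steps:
h(C) = 78*C²
(-19921 - 12004) + h(-83) = (-19921 - 12004) + 78*(-83)² = -31925 + 78*6889 = -31925 + 537342 = 505417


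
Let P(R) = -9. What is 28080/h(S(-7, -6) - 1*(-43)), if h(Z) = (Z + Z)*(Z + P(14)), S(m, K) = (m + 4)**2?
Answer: 270/43 ≈ 6.2791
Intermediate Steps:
S(m, K) = (4 + m)**2
h(Z) = 2*Z*(-9 + Z) (h(Z) = (Z + Z)*(Z - 9) = (2*Z)*(-9 + Z) = 2*Z*(-9 + Z))
28080/h(S(-7, -6) - 1*(-43)) = 28080/((2*((4 - 7)**2 - 1*(-43))*(-9 + ((4 - 7)**2 - 1*(-43))))) = 28080/((2*((-3)**2 + 43)*(-9 + ((-3)**2 + 43)))) = 28080/((2*(9 + 43)*(-9 + (9 + 43)))) = 28080/((2*52*(-9 + 52))) = 28080/((2*52*43)) = 28080/4472 = 28080*(1/4472) = 270/43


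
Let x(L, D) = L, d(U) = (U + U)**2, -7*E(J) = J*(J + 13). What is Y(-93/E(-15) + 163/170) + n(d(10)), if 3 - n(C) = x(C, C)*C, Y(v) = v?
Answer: -13597819/85 ≈ -1.5997e+5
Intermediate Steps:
E(J) = -J*(13 + J)/7 (E(J) = -J*(J + 13)/7 = -J*(13 + J)/7)
d(U) = 4*U**2 (d(U) = (2*U)**2 = 4*U**2)
n(C) = 3 - C**2 (n(C) = 3 - C*C = 3 - C**2)
Y(-93/E(-15) + 163/170) + n(d(10)) = (-93*7/(15*(13 - 15)) + 163/170) + (3 - (4*10**2)**2) = (-93/((-1/7*(-15)*(-2))) + 163*(1/170)) + (3 - (4*100)**2) = (-93/(-30/7) + 163/170) + (3 - 1*400**2) = (-93*(-7/30) + 163/170) + (3 - 1*160000) = (217/10 + 163/170) + (3 - 160000) = 1926/85 - 159997 = -13597819/85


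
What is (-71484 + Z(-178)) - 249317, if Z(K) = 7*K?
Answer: -322047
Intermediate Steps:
(-71484 + Z(-178)) - 249317 = (-71484 + 7*(-178)) - 249317 = (-71484 - 1246) - 249317 = -72730 - 249317 = -322047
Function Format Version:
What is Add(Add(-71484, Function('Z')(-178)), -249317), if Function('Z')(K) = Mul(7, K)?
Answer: -322047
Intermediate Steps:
Add(Add(-71484, Function('Z')(-178)), -249317) = Add(Add(-71484, Mul(7, -178)), -249317) = Add(Add(-71484, -1246), -249317) = Add(-72730, -249317) = -322047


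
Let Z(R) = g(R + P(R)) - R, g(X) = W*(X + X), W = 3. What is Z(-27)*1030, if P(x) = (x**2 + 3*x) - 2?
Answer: 3853230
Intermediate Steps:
P(x) = -2 + x**2 + 3*x
g(X) = 6*X (g(X) = 3*(X + X) = 3*(2*X) = 6*X)
Z(R) = -12 + 6*R**2 + 23*R (Z(R) = 6*(R + (-2 + R**2 + 3*R)) - R = 6*(-2 + R**2 + 4*R) - R = (-12 + 6*R**2 + 24*R) - R = -12 + 6*R**2 + 23*R)
Z(-27)*1030 = (-12 + 6*(-27)**2 + 23*(-27))*1030 = (-12 + 6*729 - 621)*1030 = (-12 + 4374 - 621)*1030 = 3741*1030 = 3853230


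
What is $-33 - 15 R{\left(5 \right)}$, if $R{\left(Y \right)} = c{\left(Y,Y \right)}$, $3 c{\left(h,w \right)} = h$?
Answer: $-58$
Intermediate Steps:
$c{\left(h,w \right)} = \frac{h}{3}$
$R{\left(Y \right)} = \frac{Y}{3}$
$-33 - 15 R{\left(5 \right)} = -33 - 15 \cdot \frac{1}{3} \cdot 5 = -33 - 25 = -58$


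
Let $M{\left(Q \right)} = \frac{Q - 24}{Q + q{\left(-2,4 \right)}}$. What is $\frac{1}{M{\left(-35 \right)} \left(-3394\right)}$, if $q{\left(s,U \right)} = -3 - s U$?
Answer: $- \frac{15}{100123} \approx -0.00014982$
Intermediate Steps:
$q{\left(s,U \right)} = -3 - U s$
$M{\left(Q \right)} = \frac{-24 + Q}{5 + Q}$ ($M{\left(Q \right)} = \frac{Q - 24}{Q - \left(3 + 4 \left(-2\right)\right)} = \frac{-24 + Q}{Q + \left(-3 + 8\right)} = \frac{-24 + Q}{Q + 5} = \frac{-24 + Q}{5 + Q}$)
$\frac{1}{M{\left(-35 \right)} \left(-3394\right)} = \frac{1}{\frac{-24 - 35}{5 - 35} \left(-3394\right)} = \frac{1}{\frac{1}{-30} \left(-59\right) \left(-3394\right)} = \frac{1}{\left(- \frac{1}{30}\right) \left(-59\right) \left(-3394\right)} = \frac{1}{\frac{59}{30} \left(-3394\right)} = \frac{1}{- \frac{100123}{15}} = - \frac{15}{100123}$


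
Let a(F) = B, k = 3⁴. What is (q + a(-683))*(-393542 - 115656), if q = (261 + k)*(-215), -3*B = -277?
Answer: 112182938974/3 ≈ 3.7394e+10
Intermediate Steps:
B = 277/3 (B = -⅓*(-277) = 277/3 ≈ 92.333)
k = 81
a(F) = 277/3
q = -73530 (q = (261 + 81)*(-215) = 342*(-215) = -73530)
(q + a(-683))*(-393542 - 115656) = (-73530 + 277/3)*(-393542 - 115656) = -220313/3*(-509198) = 112182938974/3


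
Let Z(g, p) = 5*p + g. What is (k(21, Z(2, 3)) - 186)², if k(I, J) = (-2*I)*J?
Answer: 810000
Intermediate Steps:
Z(g, p) = g + 5*p
k(I, J) = -2*I*J
(k(21, Z(2, 3)) - 186)² = (-2*21*(2 + 5*3) - 186)² = (-2*21*(2 + 15) - 186)² = (-2*21*17 - 186)² = (-714 - 186)² = (-900)² = 810000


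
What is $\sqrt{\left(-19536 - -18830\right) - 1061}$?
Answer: $i \sqrt{1767} \approx 42.036 i$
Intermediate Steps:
$\sqrt{\left(-19536 - -18830\right) - 1061} = \sqrt{\left(-19536 + 18830\right) - 1061} = \sqrt{-706 - 1061} = \sqrt{-1767} = i \sqrt{1767}$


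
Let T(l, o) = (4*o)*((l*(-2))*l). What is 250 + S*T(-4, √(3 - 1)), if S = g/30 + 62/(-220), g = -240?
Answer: 250 + 58304*√2/55 ≈ 1749.2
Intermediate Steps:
T(l, o) = -8*o*l² (T(l, o) = (4*o)*((-2*l)*l) = (4*o)*(-2*l²) = -8*o*l²)
S = -911/110 (S = -240/30 + 62/(-220) = -240*1/30 + 62*(-1/220) = -8 - 31/110 = -911/110 ≈ -8.2818)
250 + S*T(-4, √(3 - 1)) = 250 - (-3644)*√(3 - 1)*(-4)²/55 = 250 - (-3644)*√2*16/55 = 250 - (-58304)*√2/55 = 250 + 58304*√2/55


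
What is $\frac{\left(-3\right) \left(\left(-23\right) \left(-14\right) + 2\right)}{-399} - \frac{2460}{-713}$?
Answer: $\frac{558192}{94829} \approx 5.8863$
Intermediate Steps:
$\frac{\left(-3\right) \left(\left(-23\right) \left(-14\right) + 2\right)}{-399} - \frac{2460}{-713} = - 3 \left(322 + 2\right) \left(- \frac{1}{399}\right) - - \frac{2460}{713} = \left(-3\right) 324 \left(- \frac{1}{399}\right) + \frac{2460}{713} = \left(-972\right) \left(- \frac{1}{399}\right) + \frac{2460}{713} = \frac{324}{133} + \frac{2460}{713} = \frac{558192}{94829}$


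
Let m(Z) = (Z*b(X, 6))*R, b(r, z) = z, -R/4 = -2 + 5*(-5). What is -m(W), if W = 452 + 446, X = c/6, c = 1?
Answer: -581904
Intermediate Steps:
R = 108 (R = -4*(-2 + 5*(-5)) = -4*(-2 - 25) = -4*(-27) = 108)
X = ⅙ (X = 1/6 = 1*(⅙) = ⅙ ≈ 0.16667)
W = 898
m(Z) = 648*Z (m(Z) = (Z*6)*108 = (6*Z)*108 = 648*Z)
-m(W) = -648*898 = -1*581904 = -581904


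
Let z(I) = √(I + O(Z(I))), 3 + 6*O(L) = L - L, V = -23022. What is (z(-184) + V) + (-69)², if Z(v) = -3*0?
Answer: -18261 + 3*I*√82/2 ≈ -18261.0 + 13.583*I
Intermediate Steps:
Z(v) = 0
O(L) = -½ (O(L) = -½ + (L - L)/6 = -½ + (⅙)*0 = -½ + 0 = -½)
z(I) = √(-½ + I) (z(I) = √(I - ½) = √(-½ + I))
(z(-184) + V) + (-69)² = (√(-2 + 4*(-184))/2 - 23022) + (-69)² = (√(-2 - 736)/2 - 23022) + 4761 = (√(-738)/2 - 23022) + 4761 = ((3*I*√82)/2 - 23022) + 4761 = (3*I*√82/2 - 23022) + 4761 = (-23022 + 3*I*√82/2) + 4761 = -18261 + 3*I*√82/2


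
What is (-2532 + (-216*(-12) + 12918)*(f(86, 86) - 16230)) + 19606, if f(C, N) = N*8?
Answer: -241039346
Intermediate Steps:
f(C, N) = 8*N
(-2532 + (-216*(-12) + 12918)*(f(86, 86) - 16230)) + 19606 = (-2532 + (-216*(-12) + 12918)*(8*86 - 16230)) + 19606 = (-2532 + (2592 + 12918)*(688 - 16230)) + 19606 = (-2532 + 15510*(-15542)) + 19606 = (-2532 - 241056420) + 19606 = -241058952 + 19606 = -241039346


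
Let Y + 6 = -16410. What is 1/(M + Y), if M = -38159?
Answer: -1/54575 ≈ -1.8323e-5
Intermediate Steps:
Y = -16416 (Y = -6 - 16410 = -16416)
1/(M + Y) = 1/(-38159 - 16416) = 1/(-54575) = -1/54575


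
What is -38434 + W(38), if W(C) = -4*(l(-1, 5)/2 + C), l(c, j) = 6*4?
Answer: -38634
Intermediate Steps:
l(c, j) = 24
W(C) = -48 - 4*C (W(C) = -4*(24/2 + C) = -4*(24*(½) + C) = -4*(12 + C) = -48 - 4*C)
-38434 + W(38) = -38434 + (-48 - 4*38) = -38434 + (-48 - 152) = -38434 - 200 = -38634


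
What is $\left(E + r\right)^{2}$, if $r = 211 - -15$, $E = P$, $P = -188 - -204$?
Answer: $58564$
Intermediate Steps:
$P = 16$ ($P = -188 + 204 = 16$)
$E = 16$
$r = 226$ ($r = 211 + 15 = 226$)
$\left(E + r\right)^{2} = \left(16 + 226\right)^{2} = 242^{2} = 58564$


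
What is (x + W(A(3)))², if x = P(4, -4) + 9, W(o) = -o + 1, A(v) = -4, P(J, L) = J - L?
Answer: 484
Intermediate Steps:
W(o) = 1 - o
x = 17 (x = (4 - 1*(-4)) + 9 = (4 + 4) + 9 = 8 + 9 = 17)
(x + W(A(3)))² = (17 + (1 - 1*(-4)))² = (17 + (1 + 4))² = (17 + 5)² = 22² = 484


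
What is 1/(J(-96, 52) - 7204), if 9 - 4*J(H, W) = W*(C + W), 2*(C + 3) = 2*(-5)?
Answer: -4/31095 ≈ -0.00012864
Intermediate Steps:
C = -8 (C = -3 + (2*(-5))/2 = -3 + (½)*(-10) = -3 - 5 = -8)
J(H, W) = 9/4 - W*(-8 + W)/4
1/(J(-96, 52) - 7204) = 1/((9/4 + 2*52 - ¼*52²) - 7204) = 1/((9/4 + 104 - ¼*2704) - 7204) = 1/((9/4 + 104 - 676) - 7204) = 1/(-2279/4 - 7204) = 1/(-31095/4) = -4/31095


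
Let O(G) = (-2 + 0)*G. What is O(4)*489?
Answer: -3912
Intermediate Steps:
O(G) = -2*G
O(4)*489 = -2*4*489 = -8*489 = -3912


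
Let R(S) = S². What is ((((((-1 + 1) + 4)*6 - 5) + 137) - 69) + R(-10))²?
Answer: 34969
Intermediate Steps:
((((((-1 + 1) + 4)*6 - 5) + 137) - 69) + R(-10))² = ((((((-1 + 1) + 4)*6 - 5) + 137) - 69) + (-10)²)² = (((((0 + 4)*6 - 5) + 137) - 69) + 100)² = ((((4*6 - 5) + 137) - 69) + 100)² = ((((24 - 5) + 137) - 69) + 100)² = (((19 + 137) - 69) + 100)² = ((156 - 69) + 100)² = (87 + 100)² = 187² = 34969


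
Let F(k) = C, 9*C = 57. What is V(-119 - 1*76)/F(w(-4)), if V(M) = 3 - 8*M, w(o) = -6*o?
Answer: 4689/19 ≈ 246.79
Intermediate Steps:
C = 19/3 (C = (⅑)*57 = 19/3 ≈ 6.3333)
F(k) = 19/3
V(-119 - 1*76)/F(w(-4)) = (3 - 8*(-119 - 1*76))/(19/3) = (3 - 8*(-119 - 76))*(3/19) = (3 - 8*(-195))*(3/19) = (3 + 1560)*(3/19) = 1563*(3/19) = 4689/19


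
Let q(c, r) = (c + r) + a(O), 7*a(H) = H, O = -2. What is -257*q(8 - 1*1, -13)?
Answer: 11308/7 ≈ 1615.4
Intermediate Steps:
a(H) = H/7
q(c, r) = -2/7 + c + r (q(c, r) = (c + r) + (⅐)*(-2) = (c + r) - 2/7 = -2/7 + c + r)
-257*q(8 - 1*1, -13) = -257*(-2/7 + (8 - 1*1) - 13) = -257*(-2/7 + (8 - 1) - 13) = -257*(-2/7 + 7 - 13) = -257*(-44/7) = 11308/7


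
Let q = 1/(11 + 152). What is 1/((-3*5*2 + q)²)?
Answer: 26569/23902321 ≈ 0.0011116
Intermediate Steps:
q = 1/163 ≈ 0.0061350
1/((-3*5*2 + q)²) = 1/((-3*5*2 + 1/163)²) = 1/((-15*2 + 1/163)²) = 1/((-30 + 1/163)²) = 1/((-4889/163)²) = 1/(23902321/26569) = 26569/23902321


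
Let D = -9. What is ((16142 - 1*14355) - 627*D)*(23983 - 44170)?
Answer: -149989410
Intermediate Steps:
((16142 - 1*14355) - 627*D)*(23983 - 44170) = ((16142 - 1*14355) - 627*(-9))*(23983 - 44170) = ((16142 - 14355) + 5643)*(-20187) = (1787 + 5643)*(-20187) = 7430*(-20187) = -149989410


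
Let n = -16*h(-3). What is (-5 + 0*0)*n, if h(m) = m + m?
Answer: -480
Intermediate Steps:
h(m) = 2*m
n = 96 (n = -32*(-3) = -16*(-6) = 96)
(-5 + 0*0)*n = (-5 + 0*0)*96 = (-5 + 0)*96 = -5*96 = -480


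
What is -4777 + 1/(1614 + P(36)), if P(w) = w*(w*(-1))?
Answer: -1519085/318 ≈ -4777.0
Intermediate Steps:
P(w) = -w² (P(w) = w*(-w) = -w²)
-4777 + 1/(1614 + P(36)) = -4777 + 1/(1614 - 1*36²) = -4777 + 1/(1614 - 1*1296) = -4777 + 1/(1614 - 1296) = -4777 + 1/318 = -1519085/318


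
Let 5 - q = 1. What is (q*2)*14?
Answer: 112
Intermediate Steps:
q = 4 (q = 5 - 1*1 = 5 - 1 = 4)
(q*2)*14 = (4*2)*14 = 8*14 = 112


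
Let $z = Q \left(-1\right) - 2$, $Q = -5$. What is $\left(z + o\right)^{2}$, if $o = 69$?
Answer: $5184$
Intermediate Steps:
$z = 3$ ($z = \left(-5\right) \left(-1\right) - 2 = 5 - 2 = 3$)
$\left(z + o\right)^{2} = \left(3 + 69\right)^{2} = 72^{2} = 5184$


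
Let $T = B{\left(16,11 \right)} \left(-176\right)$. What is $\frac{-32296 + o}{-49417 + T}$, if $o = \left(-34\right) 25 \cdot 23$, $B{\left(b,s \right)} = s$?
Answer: $\frac{51846}{51353} \approx 1.0096$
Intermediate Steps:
$o = -19550$ ($o = \left(-850\right) 23 = -19550$)
$T = -1936$ ($T = 11 \left(-176\right) = -1936$)
$\frac{-32296 + o}{-49417 + T} = \frac{-32296 - 19550}{-49417 - 1936} = - \frac{51846}{-51353} = \left(-51846\right) \left(- \frac{1}{51353}\right) = \frac{51846}{51353}$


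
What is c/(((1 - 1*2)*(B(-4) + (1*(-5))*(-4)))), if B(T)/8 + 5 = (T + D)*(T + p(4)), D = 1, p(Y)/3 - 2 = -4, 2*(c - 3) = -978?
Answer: 243/110 ≈ 2.2091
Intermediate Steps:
c = -486 (c = 3 + (½)*(-978) = 3 - 489 = -486)
p(Y) = -6 (p(Y) = 6 + 3*(-4) = 6 - 12 = -6)
B(T) = -40 + 8*(1 + T)*(-6 + T) (B(T) = -40 + 8*((T + 1)*(T - 6)) = -40 + 8*((1 + T)*(-6 + T)) = -40 + 8*(1 + T)*(-6 + T))
c/(((1 - 1*2)*(B(-4) + (1*(-5))*(-4)))) = -486*1/((1 - 1*2)*((-88 - 40*(-4) + 8*(-4)²) + (1*(-5))*(-4))) = -486*1/((1 - 2)*((-88 + 160 + 8*16) - 5*(-4))) = -486*(-1/((-88 + 160 + 128) + 20)) = -486*(-1/(200 + 20)) = -486/((-1*220)) = -486/(-220) = -486*(-1/220) = 243/110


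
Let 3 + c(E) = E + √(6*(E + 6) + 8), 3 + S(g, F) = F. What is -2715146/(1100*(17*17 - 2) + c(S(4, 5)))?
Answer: -857168877054/99665858545 + 5430292*√14/99665858545 ≈ -8.6002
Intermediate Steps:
S(g, F) = -3 + F
c(E) = -3 + E + √(44 + 6*E) (c(E) = -3 + (E + √(6*(E + 6) + 8)) = -3 + (E + √(6*(6 + E) + 8)) = -3 + (E + √((36 + 6*E) + 8)) = -3 + (E + √(44 + 6*E)) = -3 + E + √(44 + 6*E))
-2715146/(1100*(17*17 - 2) + c(S(4, 5))) = -2715146/(1100*(17*17 - 2) + (-3 + (-3 + 5) + √(44 + 6*(-3 + 5)))) = -2715146/(1100*(289 - 2) + (-3 + 2 + √(44 + 6*2))) = -2715146/(1100*287 + (-3 + 2 + √(44 + 12))) = -2715146/(315700 + (-3 + 2 + √56)) = -2715146/(315700 + (-3 + 2 + 2*√14)) = -2715146/(315700 + (-1 + 2*√14)) = -2715146/(315699 + 2*√14)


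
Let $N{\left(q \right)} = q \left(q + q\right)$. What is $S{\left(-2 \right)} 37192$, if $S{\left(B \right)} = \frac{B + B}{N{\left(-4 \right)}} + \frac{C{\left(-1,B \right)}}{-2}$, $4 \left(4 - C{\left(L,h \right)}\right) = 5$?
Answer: $-55788$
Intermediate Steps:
$N{\left(q \right)} = 2 q^{2}$ ($N{\left(q \right)} = q 2 q = 2 q^{2}$)
$C{\left(L,h \right)} = \frac{11}{4}$ ($C{\left(L,h \right)} = 4 - \frac{5}{4} = \frac{11}{4}$)
$S{\left(B \right)} = - \frac{11}{8} + \frac{B}{16}$ ($S{\left(B \right)} = \frac{B + B}{2 \left(-4\right)^{2}} + \frac{11}{4 \left(-2\right)} = \frac{2 B}{2 \cdot 16} + \frac{11}{4} \left(- \frac{1}{2}\right) = \frac{2 B}{32} - \frac{11}{8} = 2 B \frac{1}{32} - \frac{11}{8} = \frac{B}{16} - \frac{11}{8} = - \frac{11}{8} + \frac{B}{16}$)
$S{\left(-2 \right)} 37192 = \left(- \frac{11}{8} + \frac{1}{16} \left(-2\right)\right) 37192 = \left(- \frac{11}{8} - \frac{1}{8}\right) 37192 = \left(- \frac{3}{2}\right) 37192 = -55788$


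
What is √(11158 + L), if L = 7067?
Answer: 135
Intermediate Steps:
√(11158 + L) = √(11158 + 7067) = √18225 = 135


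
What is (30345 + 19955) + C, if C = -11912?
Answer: 38388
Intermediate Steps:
(30345 + 19955) + C = (30345 + 19955) - 11912 = 50300 - 11912 = 38388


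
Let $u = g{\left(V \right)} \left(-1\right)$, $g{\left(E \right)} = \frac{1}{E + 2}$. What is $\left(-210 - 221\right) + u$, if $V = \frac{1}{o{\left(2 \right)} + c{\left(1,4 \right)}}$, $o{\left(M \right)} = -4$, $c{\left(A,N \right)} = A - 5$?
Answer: $- \frac{6473}{15} \approx -431.53$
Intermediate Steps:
$c{\left(A,N \right)} = -5 + A$ ($c{\left(A,N \right)} = A - 5 = -5 + A$)
$V = - \frac{1}{8}$ ($V = \frac{1}{-4 + \left(-5 + 1\right)} = \frac{1}{-4 - 4} = \frac{1}{-8} = - \frac{1}{8} \approx -0.125$)
$g{\left(E \right)} = \frac{1}{2 + E}$
$u = - \frac{8}{15}$ ($u = \frac{1}{2 - \frac{1}{8}} \left(-1\right) = \frac{1}{\frac{15}{8}} \left(-1\right) = \frac{8}{15} \left(-1\right) = - \frac{8}{15} \approx -0.53333$)
$\left(-210 - 221\right) + u = \left(-210 - 221\right) - \frac{8}{15} = -431 - \frac{8}{15} = - \frac{6473}{15}$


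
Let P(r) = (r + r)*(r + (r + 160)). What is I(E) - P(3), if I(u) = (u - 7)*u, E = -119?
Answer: 13998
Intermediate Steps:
P(r) = 2*r*(160 + 2*r) (P(r) = (2*r)*(r + (160 + r)) = (2*r)*(160 + 2*r) = 2*r*(160 + 2*r))
I(u) = u*(-7 + u) (I(u) = (-7 + u)*u = u*(-7 + u))
I(E) - P(3) = -119*(-7 - 119) - 4*3*(80 + 3) = -119*(-126) - 4*3*83 = 14994 - 1*996 = 14994 - 996 = 13998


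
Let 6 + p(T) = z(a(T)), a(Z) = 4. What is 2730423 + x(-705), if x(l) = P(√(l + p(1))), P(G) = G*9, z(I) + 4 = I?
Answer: 2730423 + 27*I*√79 ≈ 2.7304e+6 + 239.98*I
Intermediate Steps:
z(I) = -4 + I
p(T) = -6 (p(T) = -6 + (-4 + 4) = -6 + 0 = -6)
P(G) = 9*G
x(l) = 9*√(-6 + l) (x(l) = 9*√(l - 6) = 9*√(-6 + l))
2730423 + x(-705) = 2730423 + 9*√(-6 - 705) = 2730423 + 9*√(-711) = 2730423 + 9*(3*I*√79) = 2730423 + 27*I*√79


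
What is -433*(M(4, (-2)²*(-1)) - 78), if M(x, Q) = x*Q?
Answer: 40702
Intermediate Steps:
M(x, Q) = Q*x
-433*(M(4, (-2)²*(-1)) - 78) = -433*(((-2)²*(-1))*4 - 78) = -433*((4*(-1))*4 - 78) = -433*(-4*4 - 78) = -433*(-16 - 78) = -433*(-94) = 40702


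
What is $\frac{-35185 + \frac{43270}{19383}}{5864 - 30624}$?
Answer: $\frac{136389517}{95984616} \approx 1.421$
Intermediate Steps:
$\frac{-35185 + \frac{43270}{19383}}{5864 - 30624} = \frac{-35185 + 43270 \cdot \frac{1}{19383}}{-24760} = \left(-35185 + \frac{43270}{19383}\right) \left(- \frac{1}{24760}\right) = \left(- \frac{681947585}{19383}\right) \left(- \frac{1}{24760}\right) = \frac{136389517}{95984616}$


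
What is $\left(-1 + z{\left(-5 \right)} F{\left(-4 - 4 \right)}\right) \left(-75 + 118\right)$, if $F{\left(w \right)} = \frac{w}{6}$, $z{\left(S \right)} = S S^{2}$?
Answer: $\frac{21371}{3} \approx 7123.7$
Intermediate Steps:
$z{\left(S \right)} = S^{3}$
$F{\left(w \right)} = \frac{w}{6}$ ($F{\left(w \right)} = w \frac{1}{6} = \frac{w}{6}$)
$\left(-1 + z{\left(-5 \right)} F{\left(-4 - 4 \right)}\right) \left(-75 + 118\right) = \left(-1 + \left(-5\right)^{3} \frac{-4 - 4}{6}\right) \left(-75 + 118\right) = \left(-1 - 125 \cdot \frac{1}{6} \left(-8\right)\right) 43 = \left(-1 - - \frac{500}{3}\right) 43 = \left(-1 + \frac{500}{3}\right) 43 = \frac{497}{3} \cdot 43 = \frac{21371}{3}$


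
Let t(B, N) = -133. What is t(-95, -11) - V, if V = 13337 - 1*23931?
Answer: 10461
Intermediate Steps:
V = -10594 (V = 13337 - 23931 = -10594)
t(-95, -11) - V = -133 - 1*(-10594) = -133 + 10594 = 10461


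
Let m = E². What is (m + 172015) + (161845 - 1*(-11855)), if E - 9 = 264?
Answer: 420244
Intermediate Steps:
E = 273 (E = 9 + 264 = 273)
m = 74529 (m = 273² = 74529)
(m + 172015) + (161845 - 1*(-11855)) = (74529 + 172015) + (161845 - 1*(-11855)) = 246544 + (161845 + 11855) = 246544 + 173700 = 420244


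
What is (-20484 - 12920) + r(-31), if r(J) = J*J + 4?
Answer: -32439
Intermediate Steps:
r(J) = 4 + J² (r(J) = J² + 4 = 4 + J²)
(-20484 - 12920) + r(-31) = (-20484 - 12920) + (4 + (-31)²) = -33404 + (4 + 961) = -33404 + 965 = -32439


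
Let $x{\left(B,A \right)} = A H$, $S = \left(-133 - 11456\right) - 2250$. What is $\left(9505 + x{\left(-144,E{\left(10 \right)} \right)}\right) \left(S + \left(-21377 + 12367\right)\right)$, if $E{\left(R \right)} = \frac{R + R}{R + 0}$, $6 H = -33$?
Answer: $-216928406$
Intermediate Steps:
$H = - \frac{11}{2}$ ($H = \frac{1}{6} \left(-33\right) = - \frac{11}{2} \approx -5.5$)
$S = -13839$ ($S = -11589 - 2250 = -13839$)
$E{\left(R \right)} = 2$ ($E{\left(R \right)} = \frac{2 R}{R} = 2$)
$x{\left(B,A \right)} = - \frac{11 A}{2}$ ($x{\left(B,A \right)} = A \left(- \frac{11}{2}\right) = - \frac{11 A}{2}$)
$\left(9505 + x{\left(-144,E{\left(10 \right)} \right)}\right) \left(S + \left(-21377 + 12367\right)\right) = \left(9505 - 11\right) \left(-13839 + \left(-21377 + 12367\right)\right) = \left(9505 - 11\right) \left(-13839 - 9010\right) = 9494 \left(-22849\right) = -216928406$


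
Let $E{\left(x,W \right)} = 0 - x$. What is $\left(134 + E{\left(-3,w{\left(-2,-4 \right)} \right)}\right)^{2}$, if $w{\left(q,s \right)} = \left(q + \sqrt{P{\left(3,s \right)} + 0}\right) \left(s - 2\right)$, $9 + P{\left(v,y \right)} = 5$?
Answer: $18769$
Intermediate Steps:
$P{\left(v,y \right)} = -4$ ($P{\left(v,y \right)} = -9 + 5 = -4$)
$w{\left(q,s \right)} = \left(-2 + s\right) \left(q + 2 i\right)$ ($w{\left(q,s \right)} = \left(q + \sqrt{-4 + 0}\right) \left(s - 2\right) = \left(q + \sqrt{-4}\right) \left(-2 + s\right) = \left(q + 2 i\right) \left(-2 + s\right) = \left(-2 + s\right) \left(q + 2 i\right)$)
$E{\left(x,W \right)} = - x$
$\left(134 + E{\left(-3,w{\left(-2,-4 \right)} \right)}\right)^{2} = \left(134 - -3\right)^{2} = \left(134 + 3\right)^{2} = 137^{2} = 18769$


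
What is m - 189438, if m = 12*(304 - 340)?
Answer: -189870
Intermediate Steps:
m = -432 (m = 12*(-36) = -432)
m - 189438 = -432 - 189438 = -189870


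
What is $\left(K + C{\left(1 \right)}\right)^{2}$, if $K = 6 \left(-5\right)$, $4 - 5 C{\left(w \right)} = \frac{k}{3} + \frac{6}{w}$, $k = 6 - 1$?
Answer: $\frac{212521}{225} \approx 944.54$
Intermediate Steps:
$k = 5$ ($k = 6 - 1 = 5$)
$C{\left(w \right)} = \frac{7}{15} - \frac{6}{5 w}$ ($C{\left(w \right)} = \frac{4}{5} - \frac{\frac{5}{3} + \frac{6}{w}}{5} = \frac{4}{5} - \left(\frac{1}{3} + \frac{6}{5 w}\right) = \frac{7}{15} - \frac{6}{5 w}$)
$K = -30$
$\left(K + C{\left(1 \right)}\right)^{2} = \left(-30 + \frac{-18 + 7 \cdot 1}{15 \cdot 1}\right)^{2} = \left(-30 + \frac{1}{15} \cdot 1 \left(-18 + 7\right)\right)^{2} = \left(-30 + \frac{1}{15} \cdot 1 \left(-11\right)\right)^{2} = \left(-30 - \frac{11}{15}\right)^{2} = \left(- \frac{461}{15}\right)^{2} = \frac{212521}{225}$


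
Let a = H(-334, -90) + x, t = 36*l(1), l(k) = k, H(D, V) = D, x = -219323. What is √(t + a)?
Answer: I*√219621 ≈ 468.64*I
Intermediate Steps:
t = 36 (t = 36*1 = 36)
a = -219657 (a = -334 - 219323 = -219657)
√(t + a) = √(36 - 219657) = √(-219621) = I*√219621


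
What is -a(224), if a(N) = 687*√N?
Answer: -2748*√14 ≈ -10282.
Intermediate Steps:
-a(224) = -687*√224 = -687*4*√14 = -2748*√14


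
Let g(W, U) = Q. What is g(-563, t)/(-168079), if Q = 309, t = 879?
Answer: -309/168079 ≈ -0.0018384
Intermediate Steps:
g(W, U) = 309
g(-563, t)/(-168079) = 309/(-168079) = 309*(-1/168079) = -309/168079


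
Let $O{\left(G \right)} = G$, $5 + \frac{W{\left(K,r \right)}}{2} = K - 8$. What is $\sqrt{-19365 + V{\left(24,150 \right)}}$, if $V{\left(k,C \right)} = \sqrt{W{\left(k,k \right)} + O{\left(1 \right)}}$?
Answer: $\sqrt{-19365 + \sqrt{23}} \approx 139.14 i$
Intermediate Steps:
$W{\left(K,r \right)} = -26 + 2 K$ ($W{\left(K,r \right)} = -10 + 2 \left(K - 8\right) = -10 + 2 \left(-8 + K\right) = -10 + \left(-16 + 2 K\right) = -26 + 2 K$)
$V{\left(k,C \right)} = \sqrt{-25 + 2 k}$ ($V{\left(k,C \right)} = \sqrt{\left(-26 + 2 k\right) + 1} = \sqrt{-25 + 2 k}$)
$\sqrt{-19365 + V{\left(24,150 \right)}} = \sqrt{-19365 + \sqrt{-25 + 2 \cdot 24}} = \sqrt{-19365 + \sqrt{-25 + 48}} = \sqrt{-19365 + \sqrt{23}}$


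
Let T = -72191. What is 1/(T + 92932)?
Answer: 1/20741 ≈ 4.8214e-5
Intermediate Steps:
1/(T + 92932) = 1/(-72191 + 92932) = 1/20741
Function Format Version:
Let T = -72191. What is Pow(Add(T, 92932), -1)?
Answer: Rational(1, 20741) ≈ 4.8214e-5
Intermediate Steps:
Pow(Add(T, 92932), -1) = Pow(Add(-72191, 92932), -1) = Pow(20741, -1) = Rational(1, 20741)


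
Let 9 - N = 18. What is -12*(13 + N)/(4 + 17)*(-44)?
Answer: 704/7 ≈ 100.57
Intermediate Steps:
N = -9 (N = 9 - 1*18 = 9 - 18 = -9)
-12*(13 + N)/(4 + 17)*(-44) = -12*(13 - 9)/(4 + 17)*(-44) = -48/21*(-44) = -12*4/21*(-44) = -16/7*(-44) = 704/7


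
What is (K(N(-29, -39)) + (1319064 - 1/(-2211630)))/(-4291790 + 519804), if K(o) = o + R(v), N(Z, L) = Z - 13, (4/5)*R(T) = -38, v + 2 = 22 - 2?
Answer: -729270893359/2085559349295 ≈ -0.34968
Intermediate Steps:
v = 18 (v = -2 + (22 - 2) = -2 + 20 = 18)
R(T) = -95/2 (R(T) = (5/4)*(-38) = -95/2)
N(Z, L) = -13 + Z
K(o) = -95/2 + o (K(o) = o - 95/2 = -95/2 + o)
(K(N(-29, -39)) + (1319064 - 1/(-2211630)))/(-4291790 + 519804) = ((-95/2 + (-13 - 29)) + (1319064 - 1/(-2211630)))/(-4291790 + 519804) = ((-95/2 - 42) + (1319064 - 1*(-1/2211630)))/(-3771986) = (-179/2 + (1319064 + 1/2211630))*(-1/3771986) = (-179/2 + 2917281514321/2211630)*(-1/3771986) = (1458541786718/1105815)*(-1/3771986) = -729270893359/2085559349295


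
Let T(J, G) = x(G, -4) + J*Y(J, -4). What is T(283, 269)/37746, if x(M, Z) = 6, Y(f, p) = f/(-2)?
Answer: -80077/75492 ≈ -1.0607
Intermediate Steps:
Y(f, p) = -f/2 (Y(f, p) = f*(-½) = -f/2)
T(J, G) = 6 - J²/2 (T(J, G) = 6 + J*(-J/2) = 6 - J²/2)
T(283, 269)/37746 = (6 - ½*283²)/37746 = (6 - ½*80089)*(1/37746) = (6 - 80089/2)*(1/37746) = -80077/2*1/37746 = -80077/75492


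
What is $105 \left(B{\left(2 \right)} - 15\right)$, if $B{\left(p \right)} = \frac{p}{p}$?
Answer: $-1470$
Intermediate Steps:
$B{\left(p \right)} = 1$
$105 \left(B{\left(2 \right)} - 15\right) = 105 \left(1 - 15\right) = 105 \left(-14\right) = -1470$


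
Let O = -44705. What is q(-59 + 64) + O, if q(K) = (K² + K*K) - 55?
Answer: -44710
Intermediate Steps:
q(K) = -55 + 2*K² (q(K) = (K² + K²) - 55 = 2*K² - 55 = -55 + 2*K²)
q(-59 + 64) + O = (-55 + 2*(-59 + 64)²) - 44705 = (-55 + 2*5²) - 44705 = (-55 + 2*25) - 44705 = (-55 + 50) - 44705 = -5 - 44705 = -44710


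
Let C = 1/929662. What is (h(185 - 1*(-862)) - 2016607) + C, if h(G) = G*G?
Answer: -855659045475/929662 ≈ -9.2040e+5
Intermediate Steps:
h(G) = G²
C = 1/929662 ≈ 1.0757e-6
(h(185 - 1*(-862)) - 2016607) + C = ((185 - 1*(-862))² - 2016607) + 1/929662 = ((185 + 862)² - 2016607) + 1/929662 = (1047² - 2016607) + 1/929662 = (1096209 - 2016607) + 1/929662 = -920398 + 1/929662 = -855659045475/929662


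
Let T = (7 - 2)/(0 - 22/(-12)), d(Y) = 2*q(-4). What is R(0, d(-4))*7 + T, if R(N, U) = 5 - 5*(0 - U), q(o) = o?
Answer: -2665/11 ≈ -242.27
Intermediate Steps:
d(Y) = -8 (d(Y) = 2*(-4) = -8)
R(N, U) = 5 + 5*U (R(N, U) = 5 - (-5)*U = 5 + 5*U)
T = 30/11 (T = 5/(0 - 22*(-1/12)) = 5/(0 + 11/6) = 5/(11/6) = 5*(6/11) = 30/11 ≈ 2.7273)
R(0, d(-4))*7 + T = (5 + 5*(-8))*7 + 30/11 = (5 - 40)*7 + 30/11 = -35*7 + 30/11 = -245 + 30/11 = -2665/11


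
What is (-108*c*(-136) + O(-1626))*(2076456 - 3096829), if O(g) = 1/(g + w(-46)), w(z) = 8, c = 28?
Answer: -678981857601323/1618 ≈ -4.1964e+11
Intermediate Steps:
O(g) = 1/(8 + g) (O(g) = 1/(g + 8) = 1/(8 + g))
(-108*c*(-136) + O(-1626))*(2076456 - 3096829) = (-108*28*(-136) + 1/(8 - 1626))*(2076456 - 3096829) = (-3024*(-136) + 1/(-1618))*(-1020373) = (411264 - 1/1618)*(-1020373) = (665425151/1618)*(-1020373) = -678981857601323/1618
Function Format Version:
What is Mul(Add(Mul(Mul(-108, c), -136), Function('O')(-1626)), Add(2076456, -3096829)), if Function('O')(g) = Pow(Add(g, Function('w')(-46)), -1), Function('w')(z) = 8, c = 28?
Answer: Rational(-678981857601323, 1618) ≈ -4.1964e+11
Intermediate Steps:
Function('O')(g) = Pow(Add(8, g), -1) (Function('O')(g) = Pow(Add(g, 8), -1) = Pow(Add(8, g), -1))
Mul(Add(Mul(Mul(-108, c), -136), Function('O')(-1626)), Add(2076456, -3096829)) = Mul(Add(Mul(Mul(-108, 28), -136), Pow(Add(8, -1626), -1)), Add(2076456, -3096829)) = Mul(Add(Mul(-3024, -136), Pow(-1618, -1)), -1020373) = Mul(Add(411264, Rational(-1, 1618)), -1020373) = Mul(Rational(665425151, 1618), -1020373) = Rational(-678981857601323, 1618)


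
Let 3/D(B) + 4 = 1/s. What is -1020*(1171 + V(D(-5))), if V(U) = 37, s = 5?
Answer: -1232160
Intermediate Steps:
D(B) = -15/19 (D(B) = 3/(-4 + 1/5) = 3/(-19/5) = 3*(-5/19) = -15/19)
-1020*(1171 + V(D(-5))) = -1020*(1171 + 37) = -1020*1208 = -1232160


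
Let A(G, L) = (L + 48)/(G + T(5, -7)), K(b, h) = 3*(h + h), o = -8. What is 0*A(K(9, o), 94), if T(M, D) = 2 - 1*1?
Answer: 0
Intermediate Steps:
K(b, h) = 6*h (K(b, h) = 3*(2*h) = 6*h)
T(M, D) = 1 (T(M, D) = 2 - 1 = 1)
A(G, L) = (48 + L)/(1 + G) (A(G, L) = (L + 48)/(G + 1) = (48 + L)/(1 + G))
0*A(K(9, o), 94) = 0*((48 + 94)/(1 + 6*(-8))) = 0*(142/(1 - 48)) = 0*(142/(-47)) = 0*(-1/47*142) = 0*(-142/47) = 0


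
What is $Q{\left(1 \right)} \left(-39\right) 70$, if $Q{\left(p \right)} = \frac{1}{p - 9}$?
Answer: $\frac{1365}{4} \approx 341.25$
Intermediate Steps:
$Q{\left(p \right)} = \frac{1}{-9 + p}$
$Q{\left(1 \right)} \left(-39\right) 70 = \frac{1}{-9 + 1} \left(-39\right) 70 = \frac{1}{-8} \left(-39\right) 70 = \left(- \frac{1}{8}\right) \left(-39\right) 70 = \frac{39}{8} \cdot 70 = \frac{1365}{4}$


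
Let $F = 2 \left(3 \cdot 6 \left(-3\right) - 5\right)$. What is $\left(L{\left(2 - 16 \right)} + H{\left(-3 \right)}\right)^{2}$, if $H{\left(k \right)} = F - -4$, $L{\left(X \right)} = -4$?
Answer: $13924$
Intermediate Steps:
$F = -118$ ($F = 2 \left(18 \left(-3\right) - 5\right) = 2 \left(-54 - 5\right) = 2 \left(-59\right) = -118$)
$H{\left(k \right)} = -114$ ($H{\left(k \right)} = -118 - -4 = -118 + 4 = -114$)
$\left(L{\left(2 - 16 \right)} + H{\left(-3 \right)}\right)^{2} = \left(-4 - 114\right)^{2} = \left(-118\right)^{2} = 13924$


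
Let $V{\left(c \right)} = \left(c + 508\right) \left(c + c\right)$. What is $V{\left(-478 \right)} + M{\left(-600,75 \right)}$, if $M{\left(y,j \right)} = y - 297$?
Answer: $-29577$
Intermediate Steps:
$V{\left(c \right)} = 2 c \left(508 + c\right)$ ($V{\left(c \right)} = \left(508 + c\right) 2 c = 2 c \left(508 + c\right)$)
$M{\left(y,j \right)} = -297 + y$
$V{\left(-478 \right)} + M{\left(-600,75 \right)} = 2 \left(-478\right) \left(508 - 478\right) - 897 = 2 \left(-478\right) 30 - 897 = -28680 - 897 = -29577$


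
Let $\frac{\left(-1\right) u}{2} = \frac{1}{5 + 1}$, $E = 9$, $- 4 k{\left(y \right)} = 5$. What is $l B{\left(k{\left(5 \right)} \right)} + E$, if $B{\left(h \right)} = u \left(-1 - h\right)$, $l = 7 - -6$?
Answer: $\frac{95}{12} \approx 7.9167$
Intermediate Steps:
$k{\left(y \right)} = - \frac{5}{4}$ ($k{\left(y \right)} = \left(- \frac{1}{4}\right) 5 = - \frac{5}{4}$)
$l = 13$ ($l = 7 + 6 = 13$)
$u = - \frac{1}{3}$ ($u = - \frac{2}{5 + 1} = - \frac{2}{6} = \left(-2\right) \frac{1}{6} = - \frac{1}{3} \approx -0.33333$)
$B{\left(h \right)} = \frac{1}{3} + \frac{h}{3}$ ($B{\left(h \right)} = - \frac{-1 - h}{3} = \frac{1}{3} + \frac{h}{3}$)
$l B{\left(k{\left(5 \right)} \right)} + E = 13 \left(\frac{1}{3} + \frac{1}{3} \left(- \frac{5}{4}\right)\right) + 9 = 13 \left(\frac{1}{3} - \frac{5}{12}\right) + 9 = 13 \left(- \frac{1}{12}\right) + 9 = - \frac{13}{12} + 9 = \frac{95}{12}$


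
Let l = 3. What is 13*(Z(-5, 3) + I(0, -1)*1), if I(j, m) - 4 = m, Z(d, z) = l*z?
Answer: 156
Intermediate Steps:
Z(d, z) = 3*z
I(j, m) = 4 + m
13*(Z(-5, 3) + I(0, -1)*1) = 13*(3*3 + (4 - 1)*1) = 13*(9 + 3*1) = 13*(9 + 3) = 13*12 = 156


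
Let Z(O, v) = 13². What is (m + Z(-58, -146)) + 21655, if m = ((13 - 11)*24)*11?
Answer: 22352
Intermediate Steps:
Z(O, v) = 169
m = 528 (m = (2*24)*11 = 48*11 = 528)
(m + Z(-58, -146)) + 21655 = (528 + 169) + 21655 = 697 + 21655 = 22352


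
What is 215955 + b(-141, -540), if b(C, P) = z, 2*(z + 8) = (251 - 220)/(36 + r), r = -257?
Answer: 95448543/442 ≈ 2.1595e+5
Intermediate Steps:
z = -3567/442 (z = -8 + ((251 - 220)/(36 - 257))/2 = -8 + (31/(-221))/2 = -8 + (31*(-1/221))/2 = -8 + (1/2)*(-31/221) = -8 - 31/442 = -3567/442 ≈ -8.0701)
b(C, P) = -3567/442
215955 + b(-141, -540) = 215955 - 3567/442 = 95448543/442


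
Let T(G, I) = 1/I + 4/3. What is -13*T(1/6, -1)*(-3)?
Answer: 13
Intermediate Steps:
T(G, I) = 4/3 + 1/I (T(G, I) = 1/I + 4*(⅓) = 1/I + 4/3 = 4/3 + 1/I)
-13*T(1/6, -1)*(-3) = -13*(4/3 + 1/(-1))*(-3) = -13*(4/3 - 1)*(-3) = -13*⅓*(-3) = -13/3*(-3) = 13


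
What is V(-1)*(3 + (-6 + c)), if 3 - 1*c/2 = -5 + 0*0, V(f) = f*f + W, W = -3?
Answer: -26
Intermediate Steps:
V(f) = -3 + f² (V(f) = f*f - 3 = f² - 3 = -3 + f²)
c = 16 (c = 6 - 2*(-5 + 0*0) = 6 - 2*(-5 + 0) = 6 - 2*(-5) = 6 + 10 = 16)
V(-1)*(3 + (-6 + c)) = (-3 + (-1)²)*(3 + (-6 + 16)) = (-3 + 1)*(3 + 10) = -2*13 = -26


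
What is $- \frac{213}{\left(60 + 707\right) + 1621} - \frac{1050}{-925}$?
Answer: $\frac{30805}{29452} \approx 1.0459$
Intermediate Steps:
$- \frac{213}{\left(60 + 707\right) + 1621} - \frac{1050}{-925} = - \frac{213}{767 + 1621} - - \frac{42}{37} = - \frac{213}{2388} + \frac{42}{37} = \left(-213\right) \frac{1}{2388} + \frac{42}{37} = - \frac{71}{796} + \frac{42}{37} = \frac{30805}{29452}$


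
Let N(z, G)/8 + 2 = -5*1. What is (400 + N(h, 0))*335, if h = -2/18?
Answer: 115240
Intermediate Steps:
h = -⅑ (h = -2*1/18 = -⅑ ≈ -0.11111)
N(z, G) = -56 (N(z, G) = -16 + 8*(-5*1) = -16 + 8*(-5) = -16 - 40 = -56)
(400 + N(h, 0))*335 = (400 - 56)*335 = 344*335 = 115240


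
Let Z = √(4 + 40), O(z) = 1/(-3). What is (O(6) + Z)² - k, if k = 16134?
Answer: -144809/9 - 4*√11/3 ≈ -16094.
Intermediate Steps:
O(z) = -⅓
Z = 2*√11 (Z = √44 = 2*√11 ≈ 6.6332)
(O(6) + Z)² - k = (-⅓ + 2*√11)² - 1*16134 = (-⅓ + 2*√11)² - 16134 = -16134 + (-⅓ + 2*√11)²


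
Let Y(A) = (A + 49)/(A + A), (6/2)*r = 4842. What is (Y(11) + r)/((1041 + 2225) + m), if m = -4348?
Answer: -8892/5951 ≈ -1.4942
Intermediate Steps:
r = 1614 (r = (⅓)*4842 = 1614)
Y(A) = (49 + A)/(2*A) (Y(A) = (49 + A)/((2*A)) = (49 + A)*(1/(2*A)) = (49 + A)/(2*A))
(Y(11) + r)/((1041 + 2225) + m) = ((½)*(49 + 11)/11 + 1614)/((1041 + 2225) - 4348) = ((½)*(1/11)*60 + 1614)/(3266 - 4348) = (30/11 + 1614)/(-1082) = (17784/11)*(-1/1082) = -8892/5951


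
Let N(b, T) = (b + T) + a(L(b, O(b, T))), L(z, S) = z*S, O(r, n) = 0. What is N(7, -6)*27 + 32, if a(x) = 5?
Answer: 194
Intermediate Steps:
L(z, S) = S*z
N(b, T) = 5 + T + b (N(b, T) = (b + T) + 5 = (T + b) + 5 = 5 + T + b)
N(7, -6)*27 + 32 = (5 - 6 + 7)*27 + 32 = 6*27 + 32 = 162 + 32 = 194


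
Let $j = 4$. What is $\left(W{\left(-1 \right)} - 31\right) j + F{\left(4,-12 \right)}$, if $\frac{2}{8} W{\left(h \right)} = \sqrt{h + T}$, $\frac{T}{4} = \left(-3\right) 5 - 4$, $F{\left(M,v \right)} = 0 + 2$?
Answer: $-122 + 16 i \sqrt{77} \approx -122.0 + 140.4 i$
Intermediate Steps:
$F{\left(M,v \right)} = 2$
$T = -76$ ($T = 4 \left(\left(-3\right) 5 - 4\right) = 4 \left(-15 - 4\right) = 4 \left(-19\right) = -76$)
$W{\left(h \right)} = 4 \sqrt{-76 + h}$ ($W{\left(h \right)} = 4 \sqrt{h - 76} = 4 \sqrt{-76 + h}$)
$\left(W{\left(-1 \right)} - 31\right) j + F{\left(4,-12 \right)} = \left(4 \sqrt{-76 - 1} - 31\right) 4 + 2 = \left(4 \sqrt{-77} - 31\right) 4 + 2 = \left(4 i \sqrt{77} - 31\right) 4 + 2 = \left(-31 + 4 i \sqrt{77}\right) 4 + 2 = \left(-124 + 16 i \sqrt{77}\right) + 2 = -122 + 16 i \sqrt{77}$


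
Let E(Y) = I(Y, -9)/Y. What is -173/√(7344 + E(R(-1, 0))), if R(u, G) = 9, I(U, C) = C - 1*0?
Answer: -173*√7343/7343 ≈ -2.0189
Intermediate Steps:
I(U, C) = C (I(U, C) = C + 0 = C)
E(Y) = -9/Y
-173/√(7344 + E(R(-1, 0))) = -173/√(7344 - 9/9) = -173/√(7344 - 9*⅑) = -173/√(7344 - 1) = -173*√7343/7343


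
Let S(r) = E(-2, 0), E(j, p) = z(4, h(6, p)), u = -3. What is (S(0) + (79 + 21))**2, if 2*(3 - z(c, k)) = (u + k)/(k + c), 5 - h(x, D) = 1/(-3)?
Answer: 677329/64 ≈ 10583.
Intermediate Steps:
h(x, D) = 16/3 (h(x, D) = 5 - 1/(-3) = 5 - 1*(-1/3) = 5 + 1/3 = 16/3)
z(c, k) = 3 - (-3 + k)/(2*(c + k)) (z(c, k) = 3 - (-3 + k)/(2*(k + c)) = 3 - (-3 + k)/(2*(c + k)))
E(j, p) = 23/8 (E(j, p) = (3 + 5*(16/3) + 6*4)/(2*(4 + 16/3)) = (3 + 80/3 + 24)/(2*(28/3)) = (1/2)*(3/28)*(161/3) = 23/8)
S(r) = 23/8
(S(0) + (79 + 21))**2 = (23/8 + (79 + 21))**2 = (23/8 + 100)**2 = (823/8)**2 = 677329/64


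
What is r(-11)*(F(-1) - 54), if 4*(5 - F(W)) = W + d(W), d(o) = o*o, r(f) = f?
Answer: 539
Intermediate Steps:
d(o) = o²
F(W) = 5 - W/4 - W²/4 (F(W) = 5 - (W + W²)/4 = 5 + (-W/4 - W²/4) = 5 - W/4 - W²/4)
r(-11)*(F(-1) - 54) = -11*((5 - ¼*(-1) - ¼*(-1)²) - 54) = -11*((5 + ¼ - ¼*1) - 54) = -11*((5 + ¼ - ¼) - 54) = -11*(5 - 54) = -11*(-49) = 539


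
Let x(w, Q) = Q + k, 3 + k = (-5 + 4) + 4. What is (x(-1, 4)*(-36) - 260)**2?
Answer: 163216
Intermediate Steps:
k = 0 (k = -3 + ((-5 + 4) + 4) = -3 + (-1 + 4) = -3 + 3 = 0)
x(w, Q) = Q (x(w, Q) = Q + 0 = Q)
(x(-1, 4)*(-36) - 260)**2 = (4*(-36) - 260)**2 = (-144 - 260)**2 = (-404)**2 = 163216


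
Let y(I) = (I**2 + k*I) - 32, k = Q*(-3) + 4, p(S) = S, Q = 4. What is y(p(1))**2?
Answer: 1521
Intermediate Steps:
k = -8 (k = 4*(-3) + 4 = -12 + 4 = -8)
y(I) = -32 + I**2 - 8*I (y(I) = (I**2 - 8*I) - 32 = -32 + I**2 - 8*I)
y(p(1))**2 = (-32 + 1**2 - 8*1)**2 = (-32 + 1 - 8)**2 = (-39)**2 = 1521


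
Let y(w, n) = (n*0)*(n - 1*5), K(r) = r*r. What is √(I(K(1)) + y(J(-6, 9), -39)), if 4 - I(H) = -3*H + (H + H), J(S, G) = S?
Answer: √5 ≈ 2.2361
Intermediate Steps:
K(r) = r²
y(w, n) = 0 (y(w, n) = 0*(n - 5) = 0*(-5 + n) = 0)
I(H) = 4 + H (I(H) = 4 - (-3*H + (H + H)) = 4 - (-3*H + 2*H) = 4 - (-1)*H = 4 + H)
√(I(K(1)) + y(J(-6, 9), -39)) = √((4 + 1²) + 0) = √((4 + 1) + 0) = √(5 + 0) = √5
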